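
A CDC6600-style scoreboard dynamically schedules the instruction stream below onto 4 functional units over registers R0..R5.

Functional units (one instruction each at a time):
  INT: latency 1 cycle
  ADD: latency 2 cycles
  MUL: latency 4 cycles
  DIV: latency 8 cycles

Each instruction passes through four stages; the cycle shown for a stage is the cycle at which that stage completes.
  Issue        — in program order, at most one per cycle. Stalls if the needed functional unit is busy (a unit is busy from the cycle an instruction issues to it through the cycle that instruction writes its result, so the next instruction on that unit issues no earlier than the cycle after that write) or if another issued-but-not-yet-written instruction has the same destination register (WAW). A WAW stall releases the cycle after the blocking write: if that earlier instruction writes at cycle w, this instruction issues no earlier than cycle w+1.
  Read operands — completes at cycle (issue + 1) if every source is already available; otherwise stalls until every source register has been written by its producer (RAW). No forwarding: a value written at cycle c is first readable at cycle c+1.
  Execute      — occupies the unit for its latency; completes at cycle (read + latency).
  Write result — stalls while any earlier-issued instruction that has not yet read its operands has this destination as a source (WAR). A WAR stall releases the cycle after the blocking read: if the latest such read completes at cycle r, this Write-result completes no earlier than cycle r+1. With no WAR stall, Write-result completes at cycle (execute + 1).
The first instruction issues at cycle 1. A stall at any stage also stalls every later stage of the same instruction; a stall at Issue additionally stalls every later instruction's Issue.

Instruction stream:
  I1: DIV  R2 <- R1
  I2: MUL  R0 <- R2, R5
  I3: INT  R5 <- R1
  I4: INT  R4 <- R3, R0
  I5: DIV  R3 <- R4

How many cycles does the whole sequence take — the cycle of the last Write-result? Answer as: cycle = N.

t=1  issue I1 (DIV)
t=2  I1 read-ops · issue I2 (MUL)
t=3  issue I3 (INT)
t=4  I3 read-ops
t=5  I3 finished on INT
t=10  I1 finished on DIV
t=11  I1→R2
t=12  I2 read-ops
t=13  I3→R5
t=14  issue I4 (INT)
t=15  issue I5 (DIV)
t=16  I2 finished on MUL
t=17  I2→R0
t=18  I4 read-ops
t=19  I4 finished on INT
t=20  I4→R4
t=21  I5 read-ops
t=29  I5 finished on DIV
t=30  I5→R3

cycle = 30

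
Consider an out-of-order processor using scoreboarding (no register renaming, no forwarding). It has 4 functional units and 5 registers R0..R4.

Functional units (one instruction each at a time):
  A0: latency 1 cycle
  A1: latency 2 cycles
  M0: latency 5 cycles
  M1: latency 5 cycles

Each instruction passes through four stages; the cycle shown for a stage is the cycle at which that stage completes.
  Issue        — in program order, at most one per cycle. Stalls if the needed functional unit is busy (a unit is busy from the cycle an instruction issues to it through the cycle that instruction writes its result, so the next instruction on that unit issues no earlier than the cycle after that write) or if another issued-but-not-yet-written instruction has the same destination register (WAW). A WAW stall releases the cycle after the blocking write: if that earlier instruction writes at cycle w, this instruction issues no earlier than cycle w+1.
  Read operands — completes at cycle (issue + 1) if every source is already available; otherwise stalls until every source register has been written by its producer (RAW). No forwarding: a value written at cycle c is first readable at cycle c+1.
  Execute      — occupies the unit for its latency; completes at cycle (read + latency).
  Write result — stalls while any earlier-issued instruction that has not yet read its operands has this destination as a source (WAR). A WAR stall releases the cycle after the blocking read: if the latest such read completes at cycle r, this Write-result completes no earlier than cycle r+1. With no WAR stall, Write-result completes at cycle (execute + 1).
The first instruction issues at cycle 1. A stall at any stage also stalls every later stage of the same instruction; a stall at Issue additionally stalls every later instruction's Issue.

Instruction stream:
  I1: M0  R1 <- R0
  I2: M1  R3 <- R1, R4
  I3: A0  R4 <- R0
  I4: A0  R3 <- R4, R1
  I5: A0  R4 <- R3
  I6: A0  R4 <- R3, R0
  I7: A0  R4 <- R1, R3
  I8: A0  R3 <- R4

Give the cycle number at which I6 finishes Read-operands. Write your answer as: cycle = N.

cycle = 25

t=1  issue I1 (M0)
t=2  I1 read-ops, issue I2 (M1)
t=3  issue I3 (A0)
t=4  I3 read-ops
t=5  I3 finished on A0
t=7  I1 finished on M0
t=8  I1→R1
t=9  I2 read-ops
t=10  I3→R4
t=14  I2 finished on M1
t=15  I2→R3
t=16  issue I4 (A0)
t=17  I4 read-ops
t=18  I4 finished on A0
t=19  I4→R3
t=20  issue I5 (A0)
t=21  I5 read-ops
t=22  I5 finished on A0
t=23  I5→R4
t=24  issue I6 (A0)
t=25  I6 read-ops
t=26  I6 finished on A0
t=27  I6→R4
t=28  issue I7 (A0)
t=29  I7 read-ops
t=30  I7 finished on A0
t=31  I7→R4
t=32  issue I8 (A0)
t=33  I8 read-ops
t=34  I8 finished on A0
t=35  I8→R3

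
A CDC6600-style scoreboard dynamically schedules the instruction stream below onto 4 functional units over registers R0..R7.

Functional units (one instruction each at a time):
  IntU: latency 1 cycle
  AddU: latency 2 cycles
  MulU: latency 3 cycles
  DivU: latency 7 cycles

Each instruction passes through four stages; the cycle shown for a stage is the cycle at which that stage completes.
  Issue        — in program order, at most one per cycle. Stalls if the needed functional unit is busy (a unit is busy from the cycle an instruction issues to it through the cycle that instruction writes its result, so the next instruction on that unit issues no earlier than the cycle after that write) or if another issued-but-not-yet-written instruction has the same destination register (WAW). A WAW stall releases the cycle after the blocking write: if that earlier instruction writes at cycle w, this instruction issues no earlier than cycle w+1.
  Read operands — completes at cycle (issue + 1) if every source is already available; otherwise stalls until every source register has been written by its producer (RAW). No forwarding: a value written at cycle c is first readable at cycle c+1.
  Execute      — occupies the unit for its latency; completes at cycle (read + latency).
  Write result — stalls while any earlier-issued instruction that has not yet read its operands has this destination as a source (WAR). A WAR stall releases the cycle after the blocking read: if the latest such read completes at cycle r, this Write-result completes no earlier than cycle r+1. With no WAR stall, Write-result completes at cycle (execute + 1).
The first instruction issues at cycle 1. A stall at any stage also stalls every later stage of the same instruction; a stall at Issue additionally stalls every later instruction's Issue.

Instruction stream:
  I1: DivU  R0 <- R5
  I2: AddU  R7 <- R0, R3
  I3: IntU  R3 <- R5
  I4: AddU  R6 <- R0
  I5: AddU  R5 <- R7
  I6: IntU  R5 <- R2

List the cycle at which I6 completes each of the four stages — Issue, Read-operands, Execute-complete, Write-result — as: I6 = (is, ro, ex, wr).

I6 = (25, 26, 27, 28)

1) issue 1, read 2, done 9, write 10
2) issue 2, read 11, done 13, write 14  <RAW R0: wait I1 write@10>
3) issue 3, read 4, done 5, write 12  <WAR R3: wait I2 read@11>
4) issue 15, read 16, done 18, write 19  <struct: AddU busy until I2 writes@14>
5) issue 20, read 21, done 23, write 24  <struct: AddU busy until I4 writes@19>
6) issue 25, read 26, done 27, write 28  <WAW R5: wait I5 write@24>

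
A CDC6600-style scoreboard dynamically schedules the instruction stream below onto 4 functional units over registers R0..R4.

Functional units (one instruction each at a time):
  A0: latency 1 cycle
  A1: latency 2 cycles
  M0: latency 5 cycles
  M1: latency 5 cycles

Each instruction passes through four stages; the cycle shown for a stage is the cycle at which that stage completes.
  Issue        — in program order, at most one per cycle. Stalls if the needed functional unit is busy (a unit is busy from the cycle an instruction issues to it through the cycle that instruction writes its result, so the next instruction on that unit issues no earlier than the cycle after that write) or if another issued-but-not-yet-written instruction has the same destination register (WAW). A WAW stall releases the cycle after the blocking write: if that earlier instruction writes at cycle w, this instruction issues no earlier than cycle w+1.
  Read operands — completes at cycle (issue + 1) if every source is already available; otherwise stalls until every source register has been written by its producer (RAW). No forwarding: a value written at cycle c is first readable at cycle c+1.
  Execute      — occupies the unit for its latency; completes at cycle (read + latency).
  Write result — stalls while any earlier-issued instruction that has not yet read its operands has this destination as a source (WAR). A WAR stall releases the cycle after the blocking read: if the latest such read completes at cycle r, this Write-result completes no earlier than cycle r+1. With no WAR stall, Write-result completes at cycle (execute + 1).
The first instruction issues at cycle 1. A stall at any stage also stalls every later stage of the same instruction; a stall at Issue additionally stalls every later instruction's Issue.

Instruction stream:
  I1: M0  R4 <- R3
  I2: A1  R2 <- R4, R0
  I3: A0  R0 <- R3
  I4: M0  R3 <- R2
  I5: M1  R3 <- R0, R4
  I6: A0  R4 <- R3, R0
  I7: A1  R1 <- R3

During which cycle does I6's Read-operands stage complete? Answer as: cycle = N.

t=1  issue I1 (M0)
t=2  I1 read-ops, issue I2 (A1)
t=3  issue I3 (A0)
t=4  I3 read-ops
t=5  I3 finished on A0
t=7  I1 finished on M0
t=8  I1→R4
t=9  I2 read-ops, issue I4 (M0)
t=10  I3→R0
t=11  I2 finished on A1
t=12  I2→R2
t=13  I4 read-ops
t=18  I4 finished on M0
t=19  I4→R3
t=20  issue I5 (M1)
t=21  I5 read-ops, issue I6 (A0)
t=22  issue I7 (A1)
t=26  I5 finished on M1
t=27  I5→R3
t=28  I6 read-ops, I7 read-ops
t=29  I6 finished on A0
t=30  I6→R4, I7 finished on A1
t=31  I7→R1

cycle = 28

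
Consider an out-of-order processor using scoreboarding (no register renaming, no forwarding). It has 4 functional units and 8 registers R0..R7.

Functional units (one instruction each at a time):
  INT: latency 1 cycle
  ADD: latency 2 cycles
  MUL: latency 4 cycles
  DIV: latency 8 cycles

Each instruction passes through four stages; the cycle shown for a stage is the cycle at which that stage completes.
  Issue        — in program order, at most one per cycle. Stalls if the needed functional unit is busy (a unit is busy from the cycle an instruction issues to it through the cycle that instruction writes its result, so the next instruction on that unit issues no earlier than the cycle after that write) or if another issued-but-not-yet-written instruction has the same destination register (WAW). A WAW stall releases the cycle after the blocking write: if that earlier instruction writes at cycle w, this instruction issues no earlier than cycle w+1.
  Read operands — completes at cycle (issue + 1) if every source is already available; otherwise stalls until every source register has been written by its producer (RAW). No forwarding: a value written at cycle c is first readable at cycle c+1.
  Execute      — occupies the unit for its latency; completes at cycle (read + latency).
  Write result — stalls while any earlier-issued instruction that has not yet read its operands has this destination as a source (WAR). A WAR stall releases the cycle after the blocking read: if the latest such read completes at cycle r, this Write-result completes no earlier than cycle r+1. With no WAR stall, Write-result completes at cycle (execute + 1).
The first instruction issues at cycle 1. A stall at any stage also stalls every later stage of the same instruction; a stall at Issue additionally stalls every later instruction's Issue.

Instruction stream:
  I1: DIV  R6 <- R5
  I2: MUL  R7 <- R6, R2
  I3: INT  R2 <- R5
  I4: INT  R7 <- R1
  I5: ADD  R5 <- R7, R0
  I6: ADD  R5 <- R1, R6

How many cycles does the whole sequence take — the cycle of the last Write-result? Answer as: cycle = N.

cycle 1: I1 dispatched to DIV
cycle 2: I1 operands ready | I2 dispatched to MUL
cycle 3: I3 dispatched to INT
cycle 4: I3 operands ready
cycle 5: I3 complete
cycle 10: I1 complete
cycle 11: R6←I1
cycle 12: I2 operands ready
cycle 13: R2←I3
cycle 16: I2 complete
cycle 17: R7←I2
cycle 18: I4 dispatched to INT
cycle 19: I4 operands ready | I5 dispatched to ADD
cycle 20: I4 complete
cycle 21: R7←I4
cycle 22: I5 operands ready
cycle 24: I5 complete
cycle 25: R5←I5
cycle 26: I6 dispatched to ADD
cycle 27: I6 operands ready
cycle 29: I6 complete
cycle 30: R5←I6

cycle = 30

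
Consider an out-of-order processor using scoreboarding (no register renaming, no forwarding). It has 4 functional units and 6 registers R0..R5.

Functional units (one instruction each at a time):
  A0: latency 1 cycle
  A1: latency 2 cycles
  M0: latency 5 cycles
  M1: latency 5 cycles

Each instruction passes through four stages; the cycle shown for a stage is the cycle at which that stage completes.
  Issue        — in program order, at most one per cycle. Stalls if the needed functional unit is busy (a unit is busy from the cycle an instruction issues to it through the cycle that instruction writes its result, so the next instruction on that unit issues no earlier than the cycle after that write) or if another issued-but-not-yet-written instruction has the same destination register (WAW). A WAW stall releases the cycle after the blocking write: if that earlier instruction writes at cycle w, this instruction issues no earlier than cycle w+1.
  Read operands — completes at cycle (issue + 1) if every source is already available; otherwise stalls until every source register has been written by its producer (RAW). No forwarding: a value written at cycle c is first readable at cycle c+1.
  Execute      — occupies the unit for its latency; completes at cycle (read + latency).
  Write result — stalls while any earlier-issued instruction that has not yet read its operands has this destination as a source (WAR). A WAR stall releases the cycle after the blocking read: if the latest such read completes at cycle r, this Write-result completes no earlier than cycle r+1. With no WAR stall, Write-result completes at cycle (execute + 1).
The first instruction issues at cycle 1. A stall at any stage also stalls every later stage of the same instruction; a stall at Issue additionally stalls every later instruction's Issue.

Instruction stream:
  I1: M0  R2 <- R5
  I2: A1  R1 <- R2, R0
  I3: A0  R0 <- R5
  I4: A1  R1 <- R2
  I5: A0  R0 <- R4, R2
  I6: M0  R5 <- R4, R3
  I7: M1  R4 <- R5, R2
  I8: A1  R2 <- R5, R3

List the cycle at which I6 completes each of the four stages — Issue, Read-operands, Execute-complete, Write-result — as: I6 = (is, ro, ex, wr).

I6 = (15, 16, 21, 22)

1) issue 1, read 2, done 7, write 8
2) issue 2, read 9, done 11, write 12  <RAW R2: wait I1 write@8>
3) issue 3, read 4, done 5, write 10  <WAR R0: wait I2 read@9>
4) issue 13, read 14, done 16, write 17  <struct: A1 busy until I2 writes@12>
5) issue 14, read 15, done 16, write 17
6) issue 15, read 16, done 21, write 22
7) issue 16, read 23, done 28, write 29  <RAW R5: wait I6 write@22>
8) issue 18, read 23, done 25, write 26  <struct: A1 busy until I4 writes@17 / RAW R5: wait I6 write@22>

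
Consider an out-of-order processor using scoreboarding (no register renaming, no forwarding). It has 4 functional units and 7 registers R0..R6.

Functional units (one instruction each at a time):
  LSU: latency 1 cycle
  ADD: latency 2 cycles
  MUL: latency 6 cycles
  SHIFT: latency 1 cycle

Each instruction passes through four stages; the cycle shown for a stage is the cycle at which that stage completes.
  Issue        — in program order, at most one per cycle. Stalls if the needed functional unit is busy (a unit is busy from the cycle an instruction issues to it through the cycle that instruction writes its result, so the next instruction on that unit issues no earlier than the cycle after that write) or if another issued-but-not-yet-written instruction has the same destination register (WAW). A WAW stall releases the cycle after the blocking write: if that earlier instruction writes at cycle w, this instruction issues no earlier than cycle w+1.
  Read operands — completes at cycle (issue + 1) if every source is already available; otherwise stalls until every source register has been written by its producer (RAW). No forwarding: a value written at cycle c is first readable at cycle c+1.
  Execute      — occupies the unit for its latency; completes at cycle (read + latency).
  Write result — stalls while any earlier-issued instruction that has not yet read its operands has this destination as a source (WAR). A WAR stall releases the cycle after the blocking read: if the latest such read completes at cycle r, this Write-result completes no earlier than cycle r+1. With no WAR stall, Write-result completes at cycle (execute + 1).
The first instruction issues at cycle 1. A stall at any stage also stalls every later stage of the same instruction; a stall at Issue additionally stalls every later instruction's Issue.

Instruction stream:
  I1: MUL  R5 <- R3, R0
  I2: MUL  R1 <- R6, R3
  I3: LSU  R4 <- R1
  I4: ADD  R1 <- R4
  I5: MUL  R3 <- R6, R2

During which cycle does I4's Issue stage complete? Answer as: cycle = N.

cycle = 19

1) issue 1, read 2, done 8, write 9
2) issue 10, read 11, done 17, write 18  <struct: MUL busy until I1 writes@9>
3) issue 11, read 19, done 20, write 21  <RAW R1: wait I2 write@18>
4) issue 19, read 22, done 24, write 25  <WAW R1: wait I2 write@18 / RAW R4: wait I3 write@21>
5) issue 20, read 21, done 27, write 28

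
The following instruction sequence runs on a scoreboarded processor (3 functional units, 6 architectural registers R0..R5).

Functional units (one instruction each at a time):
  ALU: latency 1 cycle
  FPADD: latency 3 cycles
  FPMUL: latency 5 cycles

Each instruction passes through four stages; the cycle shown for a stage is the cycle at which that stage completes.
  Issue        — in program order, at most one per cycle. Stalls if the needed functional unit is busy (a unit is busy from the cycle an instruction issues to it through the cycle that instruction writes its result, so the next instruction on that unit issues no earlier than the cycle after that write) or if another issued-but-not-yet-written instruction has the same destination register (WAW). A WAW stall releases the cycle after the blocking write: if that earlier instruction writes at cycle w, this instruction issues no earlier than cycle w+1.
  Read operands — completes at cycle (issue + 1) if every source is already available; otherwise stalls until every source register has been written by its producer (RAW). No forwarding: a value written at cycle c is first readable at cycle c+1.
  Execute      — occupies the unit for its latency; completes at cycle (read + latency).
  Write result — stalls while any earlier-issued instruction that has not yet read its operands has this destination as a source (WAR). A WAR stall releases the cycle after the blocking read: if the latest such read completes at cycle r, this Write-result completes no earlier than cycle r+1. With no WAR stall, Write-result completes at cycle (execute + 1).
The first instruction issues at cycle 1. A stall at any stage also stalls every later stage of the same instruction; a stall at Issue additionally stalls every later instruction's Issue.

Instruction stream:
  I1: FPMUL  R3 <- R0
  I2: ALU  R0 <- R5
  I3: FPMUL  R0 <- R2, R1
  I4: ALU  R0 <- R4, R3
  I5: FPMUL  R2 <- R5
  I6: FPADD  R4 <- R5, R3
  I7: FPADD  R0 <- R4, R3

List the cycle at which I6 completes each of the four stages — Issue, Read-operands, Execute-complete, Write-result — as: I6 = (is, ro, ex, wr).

I6 = (19, 20, 23, 24)

c1: I1→FPMUL
c2: I1 RO; I2→ALU
c3: I2 RO
c4: I2 EX
c5: I2 WR R0
c7: I1 EX
c8: I1 WR R3
c9: I3→FPMUL
c10: I3 RO
c15: I3 EX
c16: I3 WR R0
c17: I4→ALU
c18: I4 RO; I5→FPMUL
c19: I4 EX; I5 RO; I6→FPADD
c20: I4 WR R0; I6 RO
c23: I6 EX
c24: I5 EX; I6 WR R4
c25: I5 WR R2; I7→FPADD
c26: I7 RO
c29: I7 EX
c30: I7 WR R0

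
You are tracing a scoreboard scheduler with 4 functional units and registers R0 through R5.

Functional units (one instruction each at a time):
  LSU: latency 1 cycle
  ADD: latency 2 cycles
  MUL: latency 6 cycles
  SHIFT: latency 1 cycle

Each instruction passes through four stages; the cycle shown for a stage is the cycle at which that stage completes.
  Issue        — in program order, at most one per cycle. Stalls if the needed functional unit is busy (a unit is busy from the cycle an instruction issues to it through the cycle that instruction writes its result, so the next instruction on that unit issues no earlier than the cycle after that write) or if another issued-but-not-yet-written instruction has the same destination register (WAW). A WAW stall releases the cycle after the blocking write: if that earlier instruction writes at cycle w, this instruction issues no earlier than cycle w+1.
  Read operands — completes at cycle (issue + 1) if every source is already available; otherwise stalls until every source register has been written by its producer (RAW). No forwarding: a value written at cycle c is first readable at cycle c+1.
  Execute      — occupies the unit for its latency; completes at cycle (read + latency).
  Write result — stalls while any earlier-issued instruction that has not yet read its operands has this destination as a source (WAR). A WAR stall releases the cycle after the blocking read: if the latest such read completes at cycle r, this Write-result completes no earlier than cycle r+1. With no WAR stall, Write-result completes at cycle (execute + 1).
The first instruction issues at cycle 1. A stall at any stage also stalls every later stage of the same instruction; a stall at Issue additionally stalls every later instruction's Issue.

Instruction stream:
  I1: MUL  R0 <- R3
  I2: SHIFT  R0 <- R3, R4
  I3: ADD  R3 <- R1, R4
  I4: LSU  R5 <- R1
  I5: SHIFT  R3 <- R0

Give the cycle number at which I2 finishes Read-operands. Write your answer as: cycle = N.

[I1] 1/2/8/9
[I2] 10/11/12/13  (WAW R0: wait I1 write@9)
[I3] 11/12/14/15
[I4] 12/13/14/15
[I5] 16/17/18/19  (WAW R3: wait I3 write@15)

cycle = 11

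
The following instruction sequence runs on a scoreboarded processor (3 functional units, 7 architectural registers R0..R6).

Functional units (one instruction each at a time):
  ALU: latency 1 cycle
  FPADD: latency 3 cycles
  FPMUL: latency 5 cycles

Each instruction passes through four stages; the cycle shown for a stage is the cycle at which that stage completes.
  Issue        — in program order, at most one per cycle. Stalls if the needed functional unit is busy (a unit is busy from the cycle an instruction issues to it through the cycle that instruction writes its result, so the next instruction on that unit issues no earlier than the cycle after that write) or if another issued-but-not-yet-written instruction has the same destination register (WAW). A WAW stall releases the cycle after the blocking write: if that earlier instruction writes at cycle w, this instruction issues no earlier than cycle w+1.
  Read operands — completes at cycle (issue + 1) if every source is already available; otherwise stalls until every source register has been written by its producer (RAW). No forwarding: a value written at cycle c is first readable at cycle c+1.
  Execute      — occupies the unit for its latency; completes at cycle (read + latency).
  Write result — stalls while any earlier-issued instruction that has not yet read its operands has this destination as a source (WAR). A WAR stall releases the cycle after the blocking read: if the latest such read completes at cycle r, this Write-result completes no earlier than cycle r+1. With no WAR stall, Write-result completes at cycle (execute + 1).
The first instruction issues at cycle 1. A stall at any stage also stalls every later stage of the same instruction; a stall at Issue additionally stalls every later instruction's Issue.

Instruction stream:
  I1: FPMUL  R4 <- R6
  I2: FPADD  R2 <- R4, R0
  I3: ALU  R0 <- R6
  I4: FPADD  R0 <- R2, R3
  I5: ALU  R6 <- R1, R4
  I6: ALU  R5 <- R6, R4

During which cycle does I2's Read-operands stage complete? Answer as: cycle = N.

t=1  issue I1 (FPMUL)
t=2  I1 read-ops, issue I2 (FPADD)
t=3  issue I3 (ALU)
t=4  I3 read-ops
t=5  I3 finished on ALU
t=7  I1 finished on FPMUL
t=8  I1→R4
t=9  I2 read-ops
t=10  I3→R0
t=12  I2 finished on FPADD
t=13  I2→R2
t=14  issue I4 (FPADD)
t=15  I4 read-ops, issue I5 (ALU)
t=16  I5 read-ops
t=17  I5 finished on ALU
t=18  I4 finished on FPADD, I5→R6
t=19  I4→R0, issue I6 (ALU)
t=20  I6 read-ops
t=21  I6 finished on ALU
t=22  I6→R5

cycle = 9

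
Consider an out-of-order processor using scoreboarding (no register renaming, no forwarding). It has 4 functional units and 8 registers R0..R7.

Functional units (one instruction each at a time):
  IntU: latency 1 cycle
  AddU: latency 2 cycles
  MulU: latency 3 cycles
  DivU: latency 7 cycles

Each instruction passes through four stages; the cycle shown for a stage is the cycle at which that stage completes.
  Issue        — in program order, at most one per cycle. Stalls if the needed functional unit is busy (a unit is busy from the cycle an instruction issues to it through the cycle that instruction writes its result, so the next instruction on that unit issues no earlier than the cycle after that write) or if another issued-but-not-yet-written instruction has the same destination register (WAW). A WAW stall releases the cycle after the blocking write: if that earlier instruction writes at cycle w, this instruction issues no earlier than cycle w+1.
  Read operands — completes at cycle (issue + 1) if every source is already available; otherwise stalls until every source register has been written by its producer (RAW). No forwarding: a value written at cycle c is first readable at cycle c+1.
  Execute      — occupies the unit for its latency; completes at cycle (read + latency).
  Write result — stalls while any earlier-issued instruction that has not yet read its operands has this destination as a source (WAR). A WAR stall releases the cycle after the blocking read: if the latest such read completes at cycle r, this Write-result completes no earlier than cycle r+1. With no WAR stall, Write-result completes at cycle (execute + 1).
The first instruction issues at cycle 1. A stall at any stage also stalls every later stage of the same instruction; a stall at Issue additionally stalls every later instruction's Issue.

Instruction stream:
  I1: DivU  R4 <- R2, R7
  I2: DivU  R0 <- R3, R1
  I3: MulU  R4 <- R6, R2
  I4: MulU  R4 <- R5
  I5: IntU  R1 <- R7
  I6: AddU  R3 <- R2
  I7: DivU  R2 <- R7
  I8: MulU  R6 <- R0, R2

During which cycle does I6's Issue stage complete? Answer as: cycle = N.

[1] I1 dispatched to DivU
[2] I1 operands ready
[9] I1 complete
[10] R4←I1
[11] I2 dispatched to DivU
[12] I2 operands ready · I3 dispatched to MulU
[13] I3 operands ready
[16] I3 complete
[17] R4←I3
[18] I4 dispatched to MulU
[19] I2 complete · I4 operands ready · I5 dispatched to IntU
[20] R0←I2 · I5 operands ready · I6 dispatched to AddU
[21] I5 complete · I6 operands ready · I7 dispatched to DivU
[22] I4 complete · R1←I5 · I7 operands ready
[23] R4←I4 · I6 complete
[24] R3←I6 · I8 dispatched to MulU
[29] I7 complete
[30] R2←I7
[31] I8 operands ready
[34] I8 complete
[35] R6←I8

cycle = 20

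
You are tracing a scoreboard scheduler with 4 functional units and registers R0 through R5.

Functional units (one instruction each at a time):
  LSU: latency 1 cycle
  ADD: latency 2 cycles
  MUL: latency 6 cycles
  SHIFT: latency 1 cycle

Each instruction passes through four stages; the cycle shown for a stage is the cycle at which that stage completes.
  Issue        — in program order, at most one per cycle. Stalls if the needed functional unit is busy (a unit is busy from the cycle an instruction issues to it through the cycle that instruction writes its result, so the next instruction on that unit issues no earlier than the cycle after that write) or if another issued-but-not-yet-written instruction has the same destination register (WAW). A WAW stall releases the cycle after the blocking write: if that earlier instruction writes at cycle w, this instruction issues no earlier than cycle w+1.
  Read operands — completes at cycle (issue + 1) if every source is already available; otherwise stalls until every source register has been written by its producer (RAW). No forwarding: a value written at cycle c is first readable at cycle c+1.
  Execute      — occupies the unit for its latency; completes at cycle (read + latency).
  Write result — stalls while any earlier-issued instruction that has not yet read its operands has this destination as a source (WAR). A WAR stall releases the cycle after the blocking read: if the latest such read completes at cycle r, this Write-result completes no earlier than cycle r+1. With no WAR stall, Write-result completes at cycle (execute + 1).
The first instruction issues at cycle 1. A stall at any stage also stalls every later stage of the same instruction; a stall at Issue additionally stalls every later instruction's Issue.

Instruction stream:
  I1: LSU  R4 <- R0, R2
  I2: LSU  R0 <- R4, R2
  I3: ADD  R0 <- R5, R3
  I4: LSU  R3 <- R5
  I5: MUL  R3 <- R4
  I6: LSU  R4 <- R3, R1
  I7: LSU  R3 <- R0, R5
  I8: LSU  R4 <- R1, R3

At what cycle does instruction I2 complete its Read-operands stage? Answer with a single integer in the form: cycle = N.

I1 -> (1, 2, 3, 4)
I2 -> (5, 6, 7, 8)  // struct: LSU busy until I1 writes@4
I3 -> (9, 10, 12, 13)  // WAW R0: wait I2 write@8
I4 -> (10, 11, 12, 13)
I5 -> (14, 15, 21, 22)  // WAW R3: wait I4 write@13
I6 -> (15, 23, 24, 25)  // RAW R3: wait I5 write@22
I7 -> (26, 27, 28, 29)  // struct: LSU busy until I6 writes@25
I8 -> (30, 31, 32, 33)  // struct: LSU busy until I7 writes@29

cycle = 6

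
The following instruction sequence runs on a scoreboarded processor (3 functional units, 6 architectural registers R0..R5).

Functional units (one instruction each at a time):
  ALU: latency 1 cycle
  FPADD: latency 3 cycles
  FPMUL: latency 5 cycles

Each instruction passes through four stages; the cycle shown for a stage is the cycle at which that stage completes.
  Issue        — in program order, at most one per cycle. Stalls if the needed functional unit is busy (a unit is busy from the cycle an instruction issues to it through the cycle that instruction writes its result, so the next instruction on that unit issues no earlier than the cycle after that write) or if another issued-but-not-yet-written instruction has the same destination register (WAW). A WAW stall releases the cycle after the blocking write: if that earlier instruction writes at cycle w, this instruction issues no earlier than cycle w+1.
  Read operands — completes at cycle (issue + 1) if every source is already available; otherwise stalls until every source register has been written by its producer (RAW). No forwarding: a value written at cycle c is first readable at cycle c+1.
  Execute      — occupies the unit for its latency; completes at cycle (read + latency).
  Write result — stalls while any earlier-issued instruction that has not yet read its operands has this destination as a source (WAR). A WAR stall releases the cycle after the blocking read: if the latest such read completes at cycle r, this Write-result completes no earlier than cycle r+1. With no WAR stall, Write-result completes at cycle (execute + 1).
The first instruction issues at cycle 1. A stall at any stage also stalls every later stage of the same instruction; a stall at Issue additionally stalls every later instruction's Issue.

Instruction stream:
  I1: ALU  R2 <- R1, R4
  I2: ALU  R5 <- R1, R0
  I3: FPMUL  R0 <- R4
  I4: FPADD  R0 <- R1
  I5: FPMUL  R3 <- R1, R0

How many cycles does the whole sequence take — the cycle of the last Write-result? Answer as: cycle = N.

cycle = 26

cycle 1: I1→ALU
cycle 2: I1 RO
cycle 3: I1 EX
cycle 4: I1 WR R2
cycle 5: I2→ALU
cycle 6: I2 RO | I3→FPMUL
cycle 7: I2 EX | I3 RO
cycle 8: I2 WR R5
cycle 12: I3 EX
cycle 13: I3 WR R0
cycle 14: I4→FPADD
cycle 15: I4 RO | I5→FPMUL
cycle 18: I4 EX
cycle 19: I4 WR R0
cycle 20: I5 RO
cycle 25: I5 EX
cycle 26: I5 WR R3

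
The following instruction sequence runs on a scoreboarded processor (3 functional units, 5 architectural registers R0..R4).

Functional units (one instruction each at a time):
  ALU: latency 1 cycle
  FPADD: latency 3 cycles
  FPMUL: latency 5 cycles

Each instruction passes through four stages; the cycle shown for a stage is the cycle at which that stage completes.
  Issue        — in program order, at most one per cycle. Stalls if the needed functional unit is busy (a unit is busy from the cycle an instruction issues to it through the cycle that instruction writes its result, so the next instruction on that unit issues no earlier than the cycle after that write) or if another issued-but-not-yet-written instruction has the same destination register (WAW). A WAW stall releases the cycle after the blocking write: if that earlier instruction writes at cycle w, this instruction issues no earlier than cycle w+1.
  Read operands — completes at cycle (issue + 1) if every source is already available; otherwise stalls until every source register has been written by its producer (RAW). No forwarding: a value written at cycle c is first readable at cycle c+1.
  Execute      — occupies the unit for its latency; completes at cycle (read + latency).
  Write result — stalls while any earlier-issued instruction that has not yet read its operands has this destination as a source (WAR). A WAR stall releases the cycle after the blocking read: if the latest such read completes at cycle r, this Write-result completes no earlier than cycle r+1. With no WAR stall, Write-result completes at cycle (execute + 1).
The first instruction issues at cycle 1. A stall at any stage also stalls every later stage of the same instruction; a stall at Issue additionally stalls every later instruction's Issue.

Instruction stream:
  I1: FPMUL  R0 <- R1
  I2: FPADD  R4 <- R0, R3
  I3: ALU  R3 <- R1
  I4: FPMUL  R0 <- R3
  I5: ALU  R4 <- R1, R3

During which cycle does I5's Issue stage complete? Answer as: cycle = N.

I1: IS=1 RO=2 EX=7 WR=8
I2: IS=2 RO=9 EX=12 WR=13  [RAW R0: wait I1 write@8]
I3: IS=3 RO=4 EX=5 WR=10  [WAR R3: wait I2 read@9]
I4: IS=9 RO=11 EX=16 WR=17  [struct: FPMUL busy until I1 writes@8; RAW R3: wait I3 write@10]
I5: IS=14 RO=15 EX=16 WR=17  [WAW R4: wait I2 write@13]

cycle = 14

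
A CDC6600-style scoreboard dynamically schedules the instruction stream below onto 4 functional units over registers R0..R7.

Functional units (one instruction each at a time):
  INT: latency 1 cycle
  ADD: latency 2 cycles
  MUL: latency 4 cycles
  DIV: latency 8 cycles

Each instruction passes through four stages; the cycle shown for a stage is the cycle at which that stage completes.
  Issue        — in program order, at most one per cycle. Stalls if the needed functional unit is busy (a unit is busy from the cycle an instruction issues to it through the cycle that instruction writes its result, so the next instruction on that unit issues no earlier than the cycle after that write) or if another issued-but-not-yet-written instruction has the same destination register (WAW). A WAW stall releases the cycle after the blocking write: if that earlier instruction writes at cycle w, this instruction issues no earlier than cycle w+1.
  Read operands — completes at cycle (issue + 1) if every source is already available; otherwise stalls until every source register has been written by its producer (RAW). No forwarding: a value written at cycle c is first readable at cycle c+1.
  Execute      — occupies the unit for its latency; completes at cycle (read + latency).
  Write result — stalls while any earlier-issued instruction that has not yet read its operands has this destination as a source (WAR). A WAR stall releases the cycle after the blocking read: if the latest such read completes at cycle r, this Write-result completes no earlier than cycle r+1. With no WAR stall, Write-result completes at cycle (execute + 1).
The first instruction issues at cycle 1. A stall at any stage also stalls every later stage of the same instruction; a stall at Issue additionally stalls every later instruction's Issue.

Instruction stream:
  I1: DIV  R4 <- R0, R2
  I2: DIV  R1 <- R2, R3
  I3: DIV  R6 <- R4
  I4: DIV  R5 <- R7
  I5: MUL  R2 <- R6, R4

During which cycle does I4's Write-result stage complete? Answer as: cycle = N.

cycle = 44

1) issue 1, read 2, done 10, write 11
2) issue 12, read 13, done 21, write 22  <struct: DIV busy until I1 writes@11>
3) issue 23, read 24, done 32, write 33  <struct: DIV busy until I2 writes@22>
4) issue 34, read 35, done 43, write 44  <struct: DIV busy until I3 writes@33>
5) issue 35, read 36, done 40, write 41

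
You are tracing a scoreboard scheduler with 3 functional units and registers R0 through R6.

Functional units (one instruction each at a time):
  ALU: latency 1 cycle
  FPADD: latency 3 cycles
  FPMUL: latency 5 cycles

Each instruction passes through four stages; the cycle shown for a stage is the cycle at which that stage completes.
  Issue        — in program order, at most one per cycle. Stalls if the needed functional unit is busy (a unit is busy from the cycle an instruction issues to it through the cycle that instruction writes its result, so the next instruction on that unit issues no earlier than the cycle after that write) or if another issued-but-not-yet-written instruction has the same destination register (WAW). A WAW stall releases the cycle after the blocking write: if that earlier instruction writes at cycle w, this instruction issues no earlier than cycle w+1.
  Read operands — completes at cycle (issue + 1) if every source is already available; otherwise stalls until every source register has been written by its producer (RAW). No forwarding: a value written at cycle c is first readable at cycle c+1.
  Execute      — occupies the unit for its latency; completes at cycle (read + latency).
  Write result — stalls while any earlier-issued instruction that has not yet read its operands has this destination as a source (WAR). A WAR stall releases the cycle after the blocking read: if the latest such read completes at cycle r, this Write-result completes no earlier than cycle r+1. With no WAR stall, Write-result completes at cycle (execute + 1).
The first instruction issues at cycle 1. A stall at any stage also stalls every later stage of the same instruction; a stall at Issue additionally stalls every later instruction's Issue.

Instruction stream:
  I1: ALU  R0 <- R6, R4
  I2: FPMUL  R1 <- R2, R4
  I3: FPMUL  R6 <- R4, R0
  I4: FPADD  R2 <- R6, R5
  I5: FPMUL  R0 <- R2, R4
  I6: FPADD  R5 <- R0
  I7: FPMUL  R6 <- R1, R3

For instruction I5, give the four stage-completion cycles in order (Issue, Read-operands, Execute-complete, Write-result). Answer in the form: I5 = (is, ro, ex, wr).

1) issue 1, read 2, done 3, write 4
2) issue 2, read 3, done 8, write 9
3) issue 10, read 11, done 16, write 17  <struct: FPMUL busy until I2 writes@9>
4) issue 11, read 18, done 21, write 22  <RAW R6: wait I3 write@17>
5) issue 18, read 23, done 28, write 29  <struct: FPMUL busy until I3 writes@17 / RAW R2: wait I4 write@22>
6) issue 23, read 30, done 33, write 34  <struct: FPADD busy until I4 writes@22 / RAW R0: wait I5 write@29>
7) issue 30, read 31, done 36, write 37  <struct: FPMUL busy until I5 writes@29>

I5 = (18, 23, 28, 29)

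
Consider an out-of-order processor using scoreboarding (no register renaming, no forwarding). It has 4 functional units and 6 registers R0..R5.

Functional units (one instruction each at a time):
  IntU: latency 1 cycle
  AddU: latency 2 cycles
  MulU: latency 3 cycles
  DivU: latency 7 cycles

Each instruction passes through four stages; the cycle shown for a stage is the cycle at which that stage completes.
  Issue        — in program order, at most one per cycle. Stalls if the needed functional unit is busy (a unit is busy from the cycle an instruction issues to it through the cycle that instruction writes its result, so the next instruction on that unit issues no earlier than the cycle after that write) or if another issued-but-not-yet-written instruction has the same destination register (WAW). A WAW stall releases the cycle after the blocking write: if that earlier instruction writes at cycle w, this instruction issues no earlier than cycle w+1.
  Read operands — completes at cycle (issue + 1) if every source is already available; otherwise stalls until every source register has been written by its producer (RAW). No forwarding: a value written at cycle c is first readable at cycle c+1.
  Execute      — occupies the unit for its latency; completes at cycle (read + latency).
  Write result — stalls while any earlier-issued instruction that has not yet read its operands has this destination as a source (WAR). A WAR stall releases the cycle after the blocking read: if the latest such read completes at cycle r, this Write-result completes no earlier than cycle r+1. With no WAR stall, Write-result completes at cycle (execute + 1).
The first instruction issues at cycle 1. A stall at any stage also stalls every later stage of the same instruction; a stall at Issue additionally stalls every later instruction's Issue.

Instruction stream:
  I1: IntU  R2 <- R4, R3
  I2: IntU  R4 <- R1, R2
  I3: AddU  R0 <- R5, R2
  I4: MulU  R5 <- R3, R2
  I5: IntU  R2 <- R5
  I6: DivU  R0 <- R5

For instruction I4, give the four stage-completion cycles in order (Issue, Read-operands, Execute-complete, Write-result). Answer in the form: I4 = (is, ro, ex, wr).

I4 = (7, 8, 11, 12)

t=1  I1 issues→IntU
t=2  I1 reads
t=3  I1 exec-done
t=4  I1 writes R2
t=5  I2 issues→IntU
t=6  I2 reads · I3 issues→AddU
t=7  I2 exec-done · I3 reads · I4 issues→MulU
t=8  I2 writes R4 · I4 reads
t=9  I3 exec-done · I5 issues→IntU
t=10  I3 writes R0
t=11  I4 exec-done · I6 issues→DivU
t=12  I4 writes R5
t=13  I5 reads · I6 reads
t=14  I5 exec-done
t=15  I5 writes R2
t=20  I6 exec-done
t=21  I6 writes R0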